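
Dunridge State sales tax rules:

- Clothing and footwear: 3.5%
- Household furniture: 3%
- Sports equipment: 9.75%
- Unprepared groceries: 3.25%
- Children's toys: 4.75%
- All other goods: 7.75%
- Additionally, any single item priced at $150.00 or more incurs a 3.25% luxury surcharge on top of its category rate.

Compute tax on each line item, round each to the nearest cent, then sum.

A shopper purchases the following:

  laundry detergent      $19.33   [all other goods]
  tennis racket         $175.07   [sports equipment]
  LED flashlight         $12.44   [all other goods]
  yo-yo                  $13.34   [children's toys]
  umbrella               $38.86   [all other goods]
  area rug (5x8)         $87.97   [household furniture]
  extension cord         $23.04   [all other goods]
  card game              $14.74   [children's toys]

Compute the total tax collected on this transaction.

$33.99

Laundry detergent $19.33: all other goods → 7.75% → $1.50
Tennis racket $175.07: sports equipment → 9.75% + 3.25% surcharge = 13% → $22.76
LED flashlight $12.44: all other goods → 7.75% → $0.96
Yo-yo $13.34: children's toys → 4.75% → $0.63
Umbrella $38.86: all other goods → 7.75% → $3.01
Area rug (5x8) $87.97: household furniture → 3% → $2.64
Extension cord $23.04: all other goods → 7.75% → $1.79
Card game $14.74: children's toys → 4.75% → $0.70
Total tax = $1.50 + $22.76 + $0.96 + $0.63 + $3.01 + $2.64 + $1.79 + $0.70 = $33.99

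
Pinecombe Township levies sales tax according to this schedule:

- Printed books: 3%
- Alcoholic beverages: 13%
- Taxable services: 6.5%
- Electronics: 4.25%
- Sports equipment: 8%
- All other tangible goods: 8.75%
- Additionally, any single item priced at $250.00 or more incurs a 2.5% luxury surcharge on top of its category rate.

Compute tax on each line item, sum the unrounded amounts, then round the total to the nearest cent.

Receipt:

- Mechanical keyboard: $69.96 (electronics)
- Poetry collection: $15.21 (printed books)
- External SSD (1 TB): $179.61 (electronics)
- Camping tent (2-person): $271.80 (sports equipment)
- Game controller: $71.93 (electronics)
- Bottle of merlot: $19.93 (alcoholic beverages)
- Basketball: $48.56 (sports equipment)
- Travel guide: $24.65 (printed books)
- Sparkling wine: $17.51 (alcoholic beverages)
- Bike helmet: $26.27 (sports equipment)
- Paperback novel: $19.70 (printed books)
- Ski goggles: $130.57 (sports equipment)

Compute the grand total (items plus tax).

Mechanical keyboard $69.96: electronics → 4.25% → $2.9733
Poetry collection $15.21: printed books → 3% → $0.4563
External SSD (1 TB) $179.61: electronics → 4.25% → $7.633425
Camping tent (2-person) $271.80: sports equipment → 8% + 2.5% surcharge = 10.5% → $28.539
Game controller $71.93: electronics → 4.25% → $3.057025
Bottle of merlot $19.93: alcoholic beverages → 13% → $2.5909
Basketball $48.56: sports equipment → 8% → $3.8848
Travel guide $24.65: printed books → 3% → $0.7395
Sparkling wine $17.51: alcoholic beverages → 13% → $2.2763
Bike helmet $26.27: sports equipment → 8% → $2.1016
Paperback novel $19.70: printed books → 3% → $0.591
Ski goggles $130.57: sports equipment → 8% → $10.4456
Subtotal = $895.70; unrounded tax = $65.28875 → $65.29; total due = $960.99

$960.99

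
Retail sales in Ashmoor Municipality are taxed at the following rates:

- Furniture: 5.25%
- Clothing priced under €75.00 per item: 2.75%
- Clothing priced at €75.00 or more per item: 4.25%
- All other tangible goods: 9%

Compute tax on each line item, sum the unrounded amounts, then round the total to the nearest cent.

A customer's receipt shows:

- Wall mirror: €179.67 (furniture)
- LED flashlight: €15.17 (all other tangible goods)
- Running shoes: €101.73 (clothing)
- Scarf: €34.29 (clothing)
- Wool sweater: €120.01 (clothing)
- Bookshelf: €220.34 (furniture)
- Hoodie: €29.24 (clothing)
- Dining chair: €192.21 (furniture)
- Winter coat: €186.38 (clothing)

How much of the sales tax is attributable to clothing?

Running shoes €101.73: clothing, €75.00 or more → 4.25% → €4.323525
Scarf €34.29: clothing, under €75.00 → 2.75% → €0.942975
Wool sweater €120.01: clothing, €75.00 or more → 4.25% → €5.100425
Hoodie €29.24: clothing, under €75.00 → 2.75% → €0.8041
Winter coat €186.38: clothing, €75.00 or more → 4.25% → €7.92115
Tax on clothing: unrounded sum = €19.092175 → €19.09

€19.09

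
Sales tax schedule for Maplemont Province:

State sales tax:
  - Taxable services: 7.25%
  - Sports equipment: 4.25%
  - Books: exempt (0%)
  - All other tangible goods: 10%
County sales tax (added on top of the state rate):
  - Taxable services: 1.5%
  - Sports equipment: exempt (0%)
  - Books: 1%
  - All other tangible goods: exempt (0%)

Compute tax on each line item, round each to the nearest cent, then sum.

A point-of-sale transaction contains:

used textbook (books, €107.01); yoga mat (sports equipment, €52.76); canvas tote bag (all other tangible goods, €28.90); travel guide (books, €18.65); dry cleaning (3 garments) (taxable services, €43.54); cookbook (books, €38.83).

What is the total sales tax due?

€10.59

Used textbook €107.01: books → 0% + 1% county = 1% → €1.07
Yoga mat €52.76: sports equipment → 4.25% + 0% county = 4.25% → €2.24
Canvas tote bag €28.90: all other tangible goods → 10% + 0% county = 10% → €2.89
Travel guide €18.65: books → 0% + 1% county = 1% → €0.19
Dry cleaning (3 garments) €43.54: taxable services → 7.25% + 1.5% county = 8.75% → €3.81
Cookbook €38.83: books → 0% + 1% county = 1% → €0.39
Total tax = €1.07 + €2.24 + €2.89 + €0.19 + €3.81 + €0.39 = €10.59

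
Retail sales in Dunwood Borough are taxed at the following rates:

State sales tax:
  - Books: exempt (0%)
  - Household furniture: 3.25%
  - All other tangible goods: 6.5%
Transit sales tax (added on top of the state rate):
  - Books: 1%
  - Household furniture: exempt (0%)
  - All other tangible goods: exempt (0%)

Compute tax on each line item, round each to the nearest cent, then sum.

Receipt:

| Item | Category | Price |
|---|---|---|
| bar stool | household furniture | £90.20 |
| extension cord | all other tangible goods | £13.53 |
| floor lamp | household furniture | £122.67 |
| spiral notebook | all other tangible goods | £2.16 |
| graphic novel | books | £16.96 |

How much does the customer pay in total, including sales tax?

Bar stool £90.20: household furniture → 3.25% + 0% transit = 3.25% → £2.93
Extension cord £13.53: all other tangible goods → 6.5% + 0% transit = 6.5% → £0.88
Floor lamp £122.67: household furniture → 3.25% + 0% transit = 3.25% → £3.99
Spiral notebook £2.16: all other tangible goods → 6.5% + 0% transit = 6.5% → £0.14
Graphic novel £16.96: books → 0% + 1% transit = 1% → £0.17
Subtotal = £245.52; tax = £8.11; total due = £253.63

£253.63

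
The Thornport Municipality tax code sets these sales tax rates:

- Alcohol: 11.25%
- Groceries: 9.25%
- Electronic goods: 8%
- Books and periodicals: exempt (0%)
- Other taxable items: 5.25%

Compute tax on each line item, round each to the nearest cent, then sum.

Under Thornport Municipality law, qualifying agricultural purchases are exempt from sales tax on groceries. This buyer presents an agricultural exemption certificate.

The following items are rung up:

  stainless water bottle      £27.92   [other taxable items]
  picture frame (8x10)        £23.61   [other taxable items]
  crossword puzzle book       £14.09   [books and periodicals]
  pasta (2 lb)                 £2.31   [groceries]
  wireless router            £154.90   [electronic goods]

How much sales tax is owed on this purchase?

£15.10

Stainless water bottle £27.92: other taxable items → 5.25% → £1.47
Picture frame (8x10) £23.61: other taxable items → 5.25% → £1.24
Crossword puzzle book £14.09: books and periodicals → 0% → £0.00
Pasta (2 lb) £2.31: groceries, buyer-exempt → 0% → £0.00
Wireless router £154.90: electronic goods → 8% → £12.39
Total tax = £1.47 + £1.24 + £12.39 = £15.10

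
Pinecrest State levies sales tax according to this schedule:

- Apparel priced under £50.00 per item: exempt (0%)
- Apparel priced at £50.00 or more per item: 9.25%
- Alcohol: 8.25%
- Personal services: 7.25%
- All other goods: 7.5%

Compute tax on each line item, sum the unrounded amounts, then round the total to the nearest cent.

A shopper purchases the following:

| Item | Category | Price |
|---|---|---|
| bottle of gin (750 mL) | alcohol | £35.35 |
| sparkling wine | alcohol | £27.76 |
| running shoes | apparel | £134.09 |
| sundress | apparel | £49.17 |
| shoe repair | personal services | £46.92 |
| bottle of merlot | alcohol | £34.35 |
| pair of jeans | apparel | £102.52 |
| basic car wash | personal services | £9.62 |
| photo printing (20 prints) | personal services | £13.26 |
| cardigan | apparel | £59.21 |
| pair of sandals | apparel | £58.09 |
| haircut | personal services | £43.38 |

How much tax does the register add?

Bottle of gin (750 mL) £35.35: alcohol → 8.25% → £2.916375
Sparkling wine £27.76: alcohol → 8.25% → £2.2902
Running shoes £134.09: apparel, £50.00 or more → 9.25% → £12.403325
Sundress £49.17: apparel, under £50.00 → 0% → £0.00
Shoe repair £46.92: personal services → 7.25% → £3.4017
Bottle of merlot £34.35: alcohol → 8.25% → £2.833875
Pair of jeans £102.52: apparel, £50.00 or more → 9.25% → £9.4831
Basic car wash £9.62: personal services → 7.25% → £0.69745
Photo printing (20 prints) £13.26: personal services → 7.25% → £0.96135
Cardigan £59.21: apparel, £50.00 or more → 9.25% → £5.476925
Pair of sandals £58.09: apparel, £50.00 or more → 9.25% → £5.373325
Haircut £43.38: personal services → 7.25% → £3.14505
Unrounded tax sum = £48.982675 → £48.98

£48.98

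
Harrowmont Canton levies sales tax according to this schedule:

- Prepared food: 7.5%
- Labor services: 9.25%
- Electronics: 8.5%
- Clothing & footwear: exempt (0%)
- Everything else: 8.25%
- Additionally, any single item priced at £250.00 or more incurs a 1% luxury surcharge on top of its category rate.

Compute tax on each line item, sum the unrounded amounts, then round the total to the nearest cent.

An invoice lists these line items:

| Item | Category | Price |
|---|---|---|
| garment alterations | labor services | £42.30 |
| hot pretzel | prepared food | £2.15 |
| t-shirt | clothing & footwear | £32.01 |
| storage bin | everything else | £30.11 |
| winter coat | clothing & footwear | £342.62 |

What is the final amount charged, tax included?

Garment alterations £42.30: labor services → 9.25% → £3.91275
Hot pretzel £2.15: prepared food → 7.5% → £0.16125
T-shirt £32.01: clothing & footwear → 0% → £0.00
Storage bin £30.11: everything else → 8.25% → £2.484075
Winter coat £342.62: clothing & footwear → 0% + 1% surcharge = 1% → £3.4262
Subtotal = £449.19; unrounded tax = £9.984275 → £9.98; total due = £459.17

£459.17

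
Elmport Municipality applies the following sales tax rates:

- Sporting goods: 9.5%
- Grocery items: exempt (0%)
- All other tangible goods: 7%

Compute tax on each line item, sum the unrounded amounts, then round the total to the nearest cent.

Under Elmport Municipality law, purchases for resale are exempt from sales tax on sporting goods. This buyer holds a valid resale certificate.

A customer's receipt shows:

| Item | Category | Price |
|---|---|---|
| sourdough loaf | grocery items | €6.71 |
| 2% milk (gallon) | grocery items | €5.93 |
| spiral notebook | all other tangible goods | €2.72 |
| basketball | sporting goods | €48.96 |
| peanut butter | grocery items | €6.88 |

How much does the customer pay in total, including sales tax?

Sourdough loaf €6.71: grocery items → 0% → €0.00
2% milk (gallon) €5.93: grocery items → 0% → €0.00
Spiral notebook €2.72: all other tangible goods → 7% → €0.1904
Basketball €48.96: sporting goods, buyer-exempt → 0% → €0.00
Peanut butter €6.88: grocery items → 0% → €0.00
Subtotal = €71.20; unrounded tax = €0.1904 → €0.19; total due = €71.39

€71.39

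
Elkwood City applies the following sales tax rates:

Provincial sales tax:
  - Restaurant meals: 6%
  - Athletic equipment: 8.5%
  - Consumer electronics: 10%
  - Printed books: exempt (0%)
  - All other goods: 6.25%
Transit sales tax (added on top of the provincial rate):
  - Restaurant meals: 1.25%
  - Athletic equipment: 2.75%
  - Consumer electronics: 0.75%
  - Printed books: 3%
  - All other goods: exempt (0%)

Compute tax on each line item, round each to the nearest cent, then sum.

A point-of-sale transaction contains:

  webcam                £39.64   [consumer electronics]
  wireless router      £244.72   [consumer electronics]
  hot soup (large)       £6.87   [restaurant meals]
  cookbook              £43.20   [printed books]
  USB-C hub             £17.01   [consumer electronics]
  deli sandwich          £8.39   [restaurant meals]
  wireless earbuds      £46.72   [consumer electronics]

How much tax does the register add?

Webcam £39.64: consumer electronics → 10% + 0.75% transit = 10.75% → £4.26
Wireless router £244.72: consumer electronics → 10% + 0.75% transit = 10.75% → £26.31
Hot soup (large) £6.87: restaurant meals → 6% + 1.25% transit = 7.25% → £0.50
Cookbook £43.20: printed books → 0% + 3% transit = 3% → £1.30
USB-C hub £17.01: consumer electronics → 10% + 0.75% transit = 10.75% → £1.83
Deli sandwich £8.39: restaurant meals → 6% + 1.25% transit = 7.25% → £0.61
Wireless earbuds £46.72: consumer electronics → 10% + 0.75% transit = 10.75% → £5.02
Total tax = £4.26 + £26.31 + £0.50 + £1.30 + £1.83 + £0.61 + £5.02 = £39.83

£39.83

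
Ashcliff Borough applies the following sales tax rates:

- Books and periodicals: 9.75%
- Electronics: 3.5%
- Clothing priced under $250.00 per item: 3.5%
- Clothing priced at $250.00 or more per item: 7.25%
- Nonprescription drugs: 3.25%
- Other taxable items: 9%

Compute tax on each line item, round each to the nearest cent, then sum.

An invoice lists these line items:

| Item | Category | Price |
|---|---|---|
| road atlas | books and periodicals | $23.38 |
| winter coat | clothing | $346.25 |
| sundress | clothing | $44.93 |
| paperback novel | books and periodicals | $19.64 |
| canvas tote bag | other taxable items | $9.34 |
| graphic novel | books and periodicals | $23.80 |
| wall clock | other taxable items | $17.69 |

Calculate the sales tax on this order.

Road atlas $23.38: books and periodicals → 9.75% → $2.28
Winter coat $346.25: clothing, $250.00 or more → 7.25% → $25.10
Sundress $44.93: clothing, under $250.00 → 3.5% → $1.57
Paperback novel $19.64: books and periodicals → 9.75% → $1.91
Canvas tote bag $9.34: other taxable items → 9% → $0.84
Graphic novel $23.80: books and periodicals → 9.75% → $2.32
Wall clock $17.69: other taxable items → 9% → $1.59
Total tax = $2.28 + $25.10 + $1.57 + $1.91 + $0.84 + $2.32 + $1.59 = $35.61

$35.61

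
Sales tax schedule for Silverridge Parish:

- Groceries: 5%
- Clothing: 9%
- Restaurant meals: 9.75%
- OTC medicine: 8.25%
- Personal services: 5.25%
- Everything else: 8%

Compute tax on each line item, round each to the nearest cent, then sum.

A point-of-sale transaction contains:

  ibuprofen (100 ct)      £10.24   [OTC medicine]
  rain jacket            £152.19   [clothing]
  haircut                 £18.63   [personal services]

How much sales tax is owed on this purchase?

£15.52

Ibuprofen (100 ct) £10.24: OTC medicine → 8.25% → £0.84
Rain jacket £152.19: clothing → 9% → £13.70
Haircut £18.63: personal services → 5.25% → £0.98
Total tax = £0.84 + £13.70 + £0.98 = £15.52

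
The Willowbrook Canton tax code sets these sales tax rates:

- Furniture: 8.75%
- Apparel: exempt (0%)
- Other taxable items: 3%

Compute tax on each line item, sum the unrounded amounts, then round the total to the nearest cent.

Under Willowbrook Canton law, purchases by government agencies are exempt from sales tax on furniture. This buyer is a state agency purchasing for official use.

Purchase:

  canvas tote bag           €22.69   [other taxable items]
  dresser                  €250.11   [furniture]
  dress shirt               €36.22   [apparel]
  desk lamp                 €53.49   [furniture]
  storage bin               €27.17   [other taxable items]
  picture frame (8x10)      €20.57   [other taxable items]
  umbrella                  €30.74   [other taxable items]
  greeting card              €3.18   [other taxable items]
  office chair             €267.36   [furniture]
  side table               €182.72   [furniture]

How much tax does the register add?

€3.13

Canvas tote bag €22.69: other taxable items → 3% → €0.6807
Dresser €250.11: furniture, buyer-exempt → 0% → €0.00
Dress shirt €36.22: apparel → 0% → €0.00
Desk lamp €53.49: furniture, buyer-exempt → 0% → €0.00
Storage bin €27.17: other taxable items → 3% → €0.8151
Picture frame (8x10) €20.57: other taxable items → 3% → €0.6171
Umbrella €30.74: other taxable items → 3% → €0.9222
Greeting card €3.18: other taxable items → 3% → €0.0954
Office chair €267.36: furniture, buyer-exempt → 0% → €0.00
Side table €182.72: furniture, buyer-exempt → 0% → €0.00
Unrounded tax sum = €3.1305 → €3.13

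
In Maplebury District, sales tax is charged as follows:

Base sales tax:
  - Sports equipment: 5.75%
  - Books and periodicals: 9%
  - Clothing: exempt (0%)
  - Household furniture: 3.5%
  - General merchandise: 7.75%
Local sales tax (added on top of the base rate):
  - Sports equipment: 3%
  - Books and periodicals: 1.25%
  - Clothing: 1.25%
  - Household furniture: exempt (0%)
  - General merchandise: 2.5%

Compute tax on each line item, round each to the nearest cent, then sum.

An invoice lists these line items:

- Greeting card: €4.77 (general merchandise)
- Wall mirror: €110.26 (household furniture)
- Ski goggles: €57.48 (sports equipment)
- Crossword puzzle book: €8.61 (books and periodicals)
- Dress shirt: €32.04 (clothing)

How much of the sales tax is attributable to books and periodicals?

€0.88

Crossword puzzle book €8.61: books and periodicals → 9% + 1.25% local = 10.25% → €0.88
Tax on books and periodicals = €0.88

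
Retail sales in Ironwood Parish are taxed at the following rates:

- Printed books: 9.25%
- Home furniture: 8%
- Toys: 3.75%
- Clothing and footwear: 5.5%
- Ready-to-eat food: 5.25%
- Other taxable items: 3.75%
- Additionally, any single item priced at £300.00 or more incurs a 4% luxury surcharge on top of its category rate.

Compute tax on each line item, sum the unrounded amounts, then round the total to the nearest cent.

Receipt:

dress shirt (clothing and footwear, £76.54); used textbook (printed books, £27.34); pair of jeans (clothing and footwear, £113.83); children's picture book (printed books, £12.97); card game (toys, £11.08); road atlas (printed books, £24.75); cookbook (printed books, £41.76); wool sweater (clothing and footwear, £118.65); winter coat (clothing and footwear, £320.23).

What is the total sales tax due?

Dress shirt £76.54: clothing and footwear → 5.5% → £4.2097
Used textbook £27.34: printed books → 9.25% → £2.52895
Pair of jeans £113.83: clothing and footwear → 5.5% → £6.26065
Children's picture book £12.97: printed books → 9.25% → £1.199725
Card game £11.08: toys → 3.75% → £0.4155
Road atlas £24.75: printed books → 9.25% → £2.289375
Cookbook £41.76: printed books → 9.25% → £3.8628
Wool sweater £118.65: clothing and footwear → 5.5% → £6.52575
Winter coat £320.23: clothing and footwear → 5.5% + 4% surcharge = 9.5% → £30.42185
Unrounded tax sum = £57.7143 → £57.71

£57.71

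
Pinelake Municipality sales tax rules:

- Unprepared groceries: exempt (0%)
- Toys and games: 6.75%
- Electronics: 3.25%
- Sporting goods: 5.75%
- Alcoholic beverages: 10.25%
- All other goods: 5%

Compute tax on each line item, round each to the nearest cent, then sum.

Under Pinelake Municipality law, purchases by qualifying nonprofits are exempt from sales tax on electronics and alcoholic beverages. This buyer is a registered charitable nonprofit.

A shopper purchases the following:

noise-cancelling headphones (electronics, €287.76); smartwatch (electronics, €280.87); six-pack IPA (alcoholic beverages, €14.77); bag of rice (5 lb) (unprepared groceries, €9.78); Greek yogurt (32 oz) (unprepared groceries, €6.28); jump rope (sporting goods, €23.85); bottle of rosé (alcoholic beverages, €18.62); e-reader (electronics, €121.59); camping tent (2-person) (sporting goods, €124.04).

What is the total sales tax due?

€8.50

Noise-cancelling headphones €287.76: electronics, buyer-exempt → 0% → €0.00
Smartwatch €280.87: electronics, buyer-exempt → 0% → €0.00
Six-pack IPA €14.77: alcoholic beverages, buyer-exempt → 0% → €0.00
Bag of rice (5 lb) €9.78: unprepared groceries → 0% → €0.00
Greek yogurt (32 oz) €6.28: unprepared groceries → 0% → €0.00
Jump rope €23.85: sporting goods → 5.75% → €1.37
Bottle of rosé €18.62: alcoholic beverages, buyer-exempt → 0% → €0.00
E-reader €121.59: electronics, buyer-exempt → 0% → €0.00
Camping tent (2-person) €124.04: sporting goods → 5.75% → €7.13
Total tax = €1.37 + €7.13 = €8.50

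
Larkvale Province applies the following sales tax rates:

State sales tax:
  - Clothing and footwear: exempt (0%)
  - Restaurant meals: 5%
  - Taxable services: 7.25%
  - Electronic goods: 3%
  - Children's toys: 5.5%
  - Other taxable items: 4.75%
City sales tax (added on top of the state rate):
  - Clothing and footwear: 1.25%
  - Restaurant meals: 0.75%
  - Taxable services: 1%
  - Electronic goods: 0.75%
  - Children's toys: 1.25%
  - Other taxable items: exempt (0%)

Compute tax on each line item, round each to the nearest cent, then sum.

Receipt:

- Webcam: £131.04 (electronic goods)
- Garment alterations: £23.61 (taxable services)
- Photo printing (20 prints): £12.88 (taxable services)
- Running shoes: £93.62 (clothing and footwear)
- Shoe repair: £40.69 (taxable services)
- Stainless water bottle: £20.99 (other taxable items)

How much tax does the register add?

Webcam £131.04: electronic goods → 3% + 0.75% city = 3.75% → £4.91
Garment alterations £23.61: taxable services → 7.25% + 1% city = 8.25% → £1.95
Photo printing (20 prints) £12.88: taxable services → 7.25% + 1% city = 8.25% → £1.06
Running shoes £93.62: clothing and footwear → 0% + 1.25% city = 1.25% → £1.17
Shoe repair £40.69: taxable services → 7.25% + 1% city = 8.25% → £3.36
Stainless water bottle £20.99: other taxable items → 4.75% + 0% city = 4.75% → £1.00
Total tax = £4.91 + £1.95 + £1.06 + £1.17 + £3.36 + £1.00 = £13.45

£13.45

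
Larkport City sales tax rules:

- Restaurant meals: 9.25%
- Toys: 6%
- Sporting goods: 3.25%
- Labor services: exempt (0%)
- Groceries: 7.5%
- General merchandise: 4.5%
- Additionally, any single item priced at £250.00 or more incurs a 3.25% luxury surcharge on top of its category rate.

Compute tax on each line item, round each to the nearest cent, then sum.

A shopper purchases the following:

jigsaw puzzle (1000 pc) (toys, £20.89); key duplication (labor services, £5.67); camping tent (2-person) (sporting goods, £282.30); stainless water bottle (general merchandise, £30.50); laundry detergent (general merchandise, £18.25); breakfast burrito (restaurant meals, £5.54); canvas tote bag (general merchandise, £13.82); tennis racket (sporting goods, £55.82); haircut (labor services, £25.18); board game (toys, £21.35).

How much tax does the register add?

Jigsaw puzzle (1000 pc) £20.89: toys → 6% → £1.25
Key duplication £5.67: labor services → 0% → £0.00
Camping tent (2-person) £282.30: sporting goods → 3.25% + 3.25% surcharge = 6.5% → £18.35
Stainless water bottle £30.50: general merchandise → 4.5% → £1.37
Laundry detergent £18.25: general merchandise → 4.5% → £0.82
Breakfast burrito £5.54: restaurant meals → 9.25% → £0.51
Canvas tote bag £13.82: general merchandise → 4.5% → £0.62
Tennis racket £55.82: sporting goods → 3.25% → £1.81
Haircut £25.18: labor services → 0% → £0.00
Board game £21.35: toys → 6% → £1.28
Total tax = £1.25 + £18.35 + £1.37 + £0.82 + £0.51 + £0.62 + £1.81 + £1.28 = £26.01

£26.01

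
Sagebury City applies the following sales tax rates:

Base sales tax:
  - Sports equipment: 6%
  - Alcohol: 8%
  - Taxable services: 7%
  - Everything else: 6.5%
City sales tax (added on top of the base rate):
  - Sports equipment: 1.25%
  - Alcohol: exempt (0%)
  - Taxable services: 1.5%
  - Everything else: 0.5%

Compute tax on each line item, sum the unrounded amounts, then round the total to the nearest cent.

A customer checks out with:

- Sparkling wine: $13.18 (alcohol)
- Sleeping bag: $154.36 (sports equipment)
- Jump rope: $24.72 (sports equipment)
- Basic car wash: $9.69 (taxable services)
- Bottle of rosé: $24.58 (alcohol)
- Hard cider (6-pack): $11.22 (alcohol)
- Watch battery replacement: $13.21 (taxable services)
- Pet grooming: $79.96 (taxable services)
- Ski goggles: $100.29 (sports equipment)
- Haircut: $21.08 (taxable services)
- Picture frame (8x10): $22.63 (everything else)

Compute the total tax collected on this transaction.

$36.29

Sparkling wine $13.18: alcohol → 8% + 0% city = 8% → $1.0544
Sleeping bag $154.36: sports equipment → 6% + 1.25% city = 7.25% → $11.1911
Jump rope $24.72: sports equipment → 6% + 1.25% city = 7.25% → $1.7922
Basic car wash $9.69: taxable services → 7% + 1.5% city = 8.5% → $0.82365
Bottle of rosé $24.58: alcohol → 8% + 0% city = 8% → $1.9664
Hard cider (6-pack) $11.22: alcohol → 8% + 0% city = 8% → $0.8976
Watch battery replacement $13.21: taxable services → 7% + 1.5% city = 8.5% → $1.12285
Pet grooming $79.96: taxable services → 7% + 1.5% city = 8.5% → $6.7966
Ski goggles $100.29: sports equipment → 6% + 1.25% city = 7.25% → $7.271025
Haircut $21.08: taxable services → 7% + 1.5% city = 8.5% → $1.7918
Picture frame (8x10) $22.63: everything else → 6.5% + 0.5% city = 7% → $1.5841
Unrounded tax sum = $36.291725 → $36.29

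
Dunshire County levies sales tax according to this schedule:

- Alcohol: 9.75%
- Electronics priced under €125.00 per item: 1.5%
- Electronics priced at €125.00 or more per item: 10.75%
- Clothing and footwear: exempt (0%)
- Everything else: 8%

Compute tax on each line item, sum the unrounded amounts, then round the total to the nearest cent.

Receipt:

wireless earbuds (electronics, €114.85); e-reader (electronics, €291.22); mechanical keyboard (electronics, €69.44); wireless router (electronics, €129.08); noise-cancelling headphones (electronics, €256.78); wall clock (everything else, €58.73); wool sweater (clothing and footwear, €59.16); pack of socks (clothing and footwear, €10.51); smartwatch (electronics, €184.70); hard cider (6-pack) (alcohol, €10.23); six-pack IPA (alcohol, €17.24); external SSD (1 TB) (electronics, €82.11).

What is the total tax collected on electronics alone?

€96.64

Wireless earbuds €114.85: electronics, under €125.00 → 1.5% → €1.72275
E-reader €291.22: electronics, €125.00 or more → 10.75% → €31.30615
Mechanical keyboard €69.44: electronics, under €125.00 → 1.5% → €1.0416
Wireless router €129.08: electronics, €125.00 or more → 10.75% → €13.8761
Noise-cancelling headphones €256.78: electronics, €125.00 or more → 10.75% → €27.60385
Smartwatch €184.70: electronics, €125.00 or more → 10.75% → €19.85525
External SSD (1 TB) €82.11: electronics, under €125.00 → 1.5% → €1.23165
Tax on electronics: unrounded sum = €96.63735 → €96.64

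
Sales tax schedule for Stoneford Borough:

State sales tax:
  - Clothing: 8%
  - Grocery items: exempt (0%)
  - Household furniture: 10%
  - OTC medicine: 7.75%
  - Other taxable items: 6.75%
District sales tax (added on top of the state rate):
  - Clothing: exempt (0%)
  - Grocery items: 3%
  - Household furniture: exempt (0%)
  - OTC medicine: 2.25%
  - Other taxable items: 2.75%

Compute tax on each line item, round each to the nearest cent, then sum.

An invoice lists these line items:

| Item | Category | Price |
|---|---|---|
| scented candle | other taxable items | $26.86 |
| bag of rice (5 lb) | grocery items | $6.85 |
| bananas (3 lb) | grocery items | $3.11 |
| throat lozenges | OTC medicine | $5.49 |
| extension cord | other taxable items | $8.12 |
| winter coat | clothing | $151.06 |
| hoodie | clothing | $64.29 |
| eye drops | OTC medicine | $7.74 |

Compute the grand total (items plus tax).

$295.68

Scented candle $26.86: other taxable items → 6.75% + 2.75% district = 9.5% → $2.55
Bag of rice (5 lb) $6.85: grocery items → 0% + 3% district = 3% → $0.21
Bananas (3 lb) $3.11: grocery items → 0% + 3% district = 3% → $0.09
Throat lozenges $5.49: OTC medicine → 7.75% + 2.25% district = 10% → $0.55
Extension cord $8.12: other taxable items → 6.75% + 2.75% district = 9.5% → $0.77
Winter coat $151.06: clothing → 8% + 0% district = 8% → $12.08
Hoodie $64.29: clothing → 8% + 0% district = 8% → $5.14
Eye drops $7.74: OTC medicine → 7.75% + 2.25% district = 10% → $0.77
Subtotal = $273.52; tax = $22.16; total due = $295.68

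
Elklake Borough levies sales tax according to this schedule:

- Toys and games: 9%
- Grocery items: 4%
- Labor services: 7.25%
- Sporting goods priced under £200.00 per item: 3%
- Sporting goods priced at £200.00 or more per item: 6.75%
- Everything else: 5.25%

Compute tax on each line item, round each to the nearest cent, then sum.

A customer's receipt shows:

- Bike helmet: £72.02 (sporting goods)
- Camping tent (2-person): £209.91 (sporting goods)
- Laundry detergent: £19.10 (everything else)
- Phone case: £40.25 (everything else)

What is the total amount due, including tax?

Bike helmet £72.02: sporting goods, under £200.00 → 3% → £2.16
Camping tent (2-person) £209.91: sporting goods, £200.00 or more → 6.75% → £14.17
Laundry detergent £19.10: everything else → 5.25% → £1.00
Phone case £40.25: everything else → 5.25% → £2.11
Subtotal = £341.28; tax = £19.44; total due = £360.72

£360.72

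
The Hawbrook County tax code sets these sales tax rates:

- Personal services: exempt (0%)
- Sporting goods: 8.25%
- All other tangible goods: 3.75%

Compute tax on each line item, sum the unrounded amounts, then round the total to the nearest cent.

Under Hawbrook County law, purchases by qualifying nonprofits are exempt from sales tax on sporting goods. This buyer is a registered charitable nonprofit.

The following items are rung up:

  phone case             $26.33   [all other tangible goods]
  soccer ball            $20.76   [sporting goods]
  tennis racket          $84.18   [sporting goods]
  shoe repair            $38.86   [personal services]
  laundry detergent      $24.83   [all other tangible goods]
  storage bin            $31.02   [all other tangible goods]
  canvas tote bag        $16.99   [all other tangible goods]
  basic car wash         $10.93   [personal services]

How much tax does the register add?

Phone case $26.33: all other tangible goods → 3.75% → $0.987375
Soccer ball $20.76: sporting goods, buyer-exempt → 0% → $0.00
Tennis racket $84.18: sporting goods, buyer-exempt → 0% → $0.00
Shoe repair $38.86: personal services → 0% → $0.00
Laundry detergent $24.83: all other tangible goods → 3.75% → $0.931125
Storage bin $31.02: all other tangible goods → 3.75% → $1.16325
Canvas tote bag $16.99: all other tangible goods → 3.75% → $0.637125
Basic car wash $10.93: personal services → 0% → $0.00
Unrounded tax sum = $3.718875 → $3.72

$3.72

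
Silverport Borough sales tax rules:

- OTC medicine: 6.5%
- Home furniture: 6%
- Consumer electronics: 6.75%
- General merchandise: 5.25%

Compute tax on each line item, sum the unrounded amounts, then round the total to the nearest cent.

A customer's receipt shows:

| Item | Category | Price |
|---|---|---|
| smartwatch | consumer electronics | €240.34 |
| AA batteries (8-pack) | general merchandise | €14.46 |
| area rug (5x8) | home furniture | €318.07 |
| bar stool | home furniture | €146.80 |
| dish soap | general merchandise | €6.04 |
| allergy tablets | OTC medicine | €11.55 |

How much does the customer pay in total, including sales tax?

Smartwatch €240.34: consumer electronics → 6.75% → €16.22295
AA batteries (8-pack) €14.46: general merchandise → 5.25% → €0.75915
Area rug (5x8) €318.07: home furniture → 6% → €19.0842
Bar stool €146.80: home furniture → 6% → €8.808
Dish soap €6.04: general merchandise → 5.25% → €0.3171
Allergy tablets €11.55: OTC medicine → 6.5% → €0.75075
Subtotal = €737.26; unrounded tax = €45.94215 → €45.94; total due = €783.20

€783.20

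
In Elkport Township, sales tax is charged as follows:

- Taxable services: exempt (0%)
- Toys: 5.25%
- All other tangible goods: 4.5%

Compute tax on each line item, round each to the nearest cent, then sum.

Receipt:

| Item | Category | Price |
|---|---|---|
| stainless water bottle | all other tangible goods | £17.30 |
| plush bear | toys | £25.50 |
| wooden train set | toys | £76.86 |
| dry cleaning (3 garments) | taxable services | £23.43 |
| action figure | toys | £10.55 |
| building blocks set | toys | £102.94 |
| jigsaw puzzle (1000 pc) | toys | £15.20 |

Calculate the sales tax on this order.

£12.91

Stainless water bottle £17.30: all other tangible goods → 4.5% → £0.78
Plush bear £25.50: toys → 5.25% → £1.34
Wooden train set £76.86: toys → 5.25% → £4.04
Dry cleaning (3 garments) £23.43: taxable services → 0% → £0.00
Action figure £10.55: toys → 5.25% → £0.55
Building blocks set £102.94: toys → 5.25% → £5.40
Jigsaw puzzle (1000 pc) £15.20: toys → 5.25% → £0.80
Total tax = £0.78 + £1.34 + £4.04 + £0.55 + £5.40 + £0.80 = £12.91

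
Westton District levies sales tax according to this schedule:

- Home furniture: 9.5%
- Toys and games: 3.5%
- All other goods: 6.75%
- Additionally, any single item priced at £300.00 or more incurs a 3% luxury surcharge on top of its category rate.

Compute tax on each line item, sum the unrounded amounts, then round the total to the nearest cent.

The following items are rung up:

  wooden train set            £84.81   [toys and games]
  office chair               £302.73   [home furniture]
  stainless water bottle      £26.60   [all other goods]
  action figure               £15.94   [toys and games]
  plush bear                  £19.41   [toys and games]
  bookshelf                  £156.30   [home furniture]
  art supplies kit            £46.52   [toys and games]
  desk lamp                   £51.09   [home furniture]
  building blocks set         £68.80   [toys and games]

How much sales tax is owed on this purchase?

Wooden train set £84.81: toys and games → 3.5% → £2.96835
Office chair £302.73: home furniture → 9.5% + 3% surcharge = 12.5% → £37.84125
Stainless water bottle £26.60: all other goods → 6.75% → £1.7955
Action figure £15.94: toys and games → 3.5% → £0.5579
Plush bear £19.41: toys and games → 3.5% → £0.67935
Bookshelf £156.30: home furniture → 9.5% → £14.8485
Art supplies kit £46.52: toys and games → 3.5% → £1.6282
Desk lamp £51.09: home furniture → 9.5% → £4.85355
Building blocks set £68.80: toys and games → 3.5% → £2.408
Unrounded tax sum = £67.5806 → £67.58

£67.58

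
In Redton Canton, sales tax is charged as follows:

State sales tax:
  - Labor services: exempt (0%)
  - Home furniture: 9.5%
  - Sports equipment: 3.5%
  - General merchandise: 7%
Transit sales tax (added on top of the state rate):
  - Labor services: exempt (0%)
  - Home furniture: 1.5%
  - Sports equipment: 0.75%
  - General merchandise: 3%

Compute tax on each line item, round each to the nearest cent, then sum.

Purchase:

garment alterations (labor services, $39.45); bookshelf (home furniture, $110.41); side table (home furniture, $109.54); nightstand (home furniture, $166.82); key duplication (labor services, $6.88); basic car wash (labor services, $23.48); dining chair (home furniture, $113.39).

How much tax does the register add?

Garment alterations $39.45: labor services → 0% + 0% transit = 0% → $0.00
Bookshelf $110.41: home furniture → 9.5% + 1.5% transit = 11% → $12.15
Side table $109.54: home furniture → 9.5% + 1.5% transit = 11% → $12.05
Nightstand $166.82: home furniture → 9.5% + 1.5% transit = 11% → $18.35
Key duplication $6.88: labor services → 0% + 0% transit = 0% → $0.00
Basic car wash $23.48: labor services → 0% + 0% transit = 0% → $0.00
Dining chair $113.39: home furniture → 9.5% + 1.5% transit = 11% → $12.47
Total tax = $12.15 + $12.05 + $18.35 + $12.47 = $55.02

$55.02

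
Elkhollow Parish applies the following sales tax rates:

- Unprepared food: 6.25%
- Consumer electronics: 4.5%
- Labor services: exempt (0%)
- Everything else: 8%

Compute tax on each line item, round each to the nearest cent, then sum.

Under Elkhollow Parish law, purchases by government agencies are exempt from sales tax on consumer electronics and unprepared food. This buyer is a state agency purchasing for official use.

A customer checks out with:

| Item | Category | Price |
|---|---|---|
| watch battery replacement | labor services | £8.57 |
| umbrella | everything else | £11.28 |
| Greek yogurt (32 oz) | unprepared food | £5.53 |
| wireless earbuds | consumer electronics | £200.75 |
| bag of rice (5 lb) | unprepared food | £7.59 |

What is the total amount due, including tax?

£234.62

Watch battery replacement £8.57: labor services → 0% → £0.00
Umbrella £11.28: everything else → 8% → £0.90
Greek yogurt (32 oz) £5.53: unprepared food, buyer-exempt → 0% → £0.00
Wireless earbuds £200.75: consumer electronics, buyer-exempt → 0% → £0.00
Bag of rice (5 lb) £7.59: unprepared food, buyer-exempt → 0% → £0.00
Subtotal = £233.72; tax = £0.90; total due = £234.62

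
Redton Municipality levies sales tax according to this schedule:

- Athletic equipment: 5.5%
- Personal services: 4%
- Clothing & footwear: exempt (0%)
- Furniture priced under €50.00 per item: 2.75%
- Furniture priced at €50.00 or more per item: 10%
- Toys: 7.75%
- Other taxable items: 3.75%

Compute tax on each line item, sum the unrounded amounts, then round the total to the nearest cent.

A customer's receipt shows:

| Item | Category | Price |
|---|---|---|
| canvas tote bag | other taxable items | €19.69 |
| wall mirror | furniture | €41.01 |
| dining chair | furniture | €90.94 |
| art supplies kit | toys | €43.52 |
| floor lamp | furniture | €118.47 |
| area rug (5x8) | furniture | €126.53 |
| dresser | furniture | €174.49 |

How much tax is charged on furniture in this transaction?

Wall mirror €41.01: furniture, under €50.00 → 2.75% → €1.127775
Dining chair €90.94: furniture, €50.00 or more → 10% → €9.094
Floor lamp €118.47: furniture, €50.00 or more → 10% → €11.847
Area rug (5x8) €126.53: furniture, €50.00 or more → 10% → €12.653
Dresser €174.49: furniture, €50.00 or more → 10% → €17.449
Tax on furniture: unrounded sum = €52.170775 → €52.17

€52.17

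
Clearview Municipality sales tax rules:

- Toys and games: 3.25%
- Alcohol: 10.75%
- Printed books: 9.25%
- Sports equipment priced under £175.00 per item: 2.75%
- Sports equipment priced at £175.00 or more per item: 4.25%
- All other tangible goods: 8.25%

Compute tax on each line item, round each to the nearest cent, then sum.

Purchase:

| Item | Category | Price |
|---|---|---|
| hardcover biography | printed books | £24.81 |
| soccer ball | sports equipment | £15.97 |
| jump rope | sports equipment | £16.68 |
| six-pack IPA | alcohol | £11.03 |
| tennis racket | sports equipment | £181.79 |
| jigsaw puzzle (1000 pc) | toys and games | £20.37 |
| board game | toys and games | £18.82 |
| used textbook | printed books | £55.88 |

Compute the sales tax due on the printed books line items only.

Hardcover biography £24.81: printed books → 9.25% → £2.29
Used textbook £55.88: printed books → 9.25% → £5.17
Tax on printed books = £2.29 + £5.17 = £7.46

£7.46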